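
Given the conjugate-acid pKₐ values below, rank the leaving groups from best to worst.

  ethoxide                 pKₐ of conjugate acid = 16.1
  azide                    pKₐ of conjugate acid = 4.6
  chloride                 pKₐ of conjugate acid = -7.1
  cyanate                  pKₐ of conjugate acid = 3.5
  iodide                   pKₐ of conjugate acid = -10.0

Lower conjugate-acid pKₐ ⇒ weaker base ⇒ better leaving group.
Sorting by the given values: iodide (-10.0), chloride (-7.1), cyanate (3.5), azide (4.6), ethoxide (16.1).

iodide > chloride > cyanate > azide > ethoxide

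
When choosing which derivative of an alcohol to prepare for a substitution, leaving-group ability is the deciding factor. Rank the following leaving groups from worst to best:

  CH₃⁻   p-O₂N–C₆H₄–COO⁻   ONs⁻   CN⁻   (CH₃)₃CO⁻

ONs⁻: pKₐ(p-O₂NC₆H₄SO₃H) ≈ -3.5
p-O₂N–C₆H₄–COO⁻: pKₐ(p-nitrobenzoic acid) ≈ 3.4
CN⁻: pKₐ(HCN) ≈ 9.2 — sp carbon stabilises the charge somewhat, but still a poor LG
(CH₃)₃CO⁻: pKₐ(t-BuOH) ≈ 18 — bulky, strongly basic alkoxide
CH₃⁻: pKₐ(CH₄) ≈ 48
Reversing gives the worst-to-best order requested.

CH₃⁻ < (CH₃)₃CO⁻ < CN⁻ < p-O₂N–C₆H₄–COO⁻ < ONs⁻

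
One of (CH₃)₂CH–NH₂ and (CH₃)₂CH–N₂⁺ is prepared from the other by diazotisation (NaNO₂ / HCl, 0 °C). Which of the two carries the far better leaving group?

(CH₃)₂CH–N₂⁺

From (CH₃)₂CH–NH₂ the departing group would be NH₂⁻ (pKₐ(NH₃) ≈ 38). Extremely strong base; never a leaving group.
From (CH₃)₂CH–N₂⁺ the leaving group is N₂ (no meaningful conjugate acid; N₂ departs as an exceptionally stable neutral molecule).
Diazotisation (NaNO₂ / HCl, 0 °C) works by generating a diazonium salt that expels N₂, making (CH₃)₂CH–N₂⁺ enormously more reactive.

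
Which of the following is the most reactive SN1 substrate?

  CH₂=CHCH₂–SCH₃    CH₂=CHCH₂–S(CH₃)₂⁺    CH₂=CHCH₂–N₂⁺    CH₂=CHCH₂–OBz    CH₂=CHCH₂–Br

Identical carbon frameworks mean the comparison reduces to leaving-group quality.
Rank by basicity of the departing species: weakest base leaves most easily.
CH₂=CHCH₂–N₂⁺ loses N₂: no meaningful conjugate acid; N₂ departs as an exceptionally stable neutral molecule
CH₂=CHCH₂–Br loses Br⁻: pKₐ(HBr) ≈ -9
CH₂=CHCH₂–S(CH₃)₂⁺ loses SR'₂: pKₐ(R'₂SH⁺) ≈ -7
CH₂=CHCH₂–OBz loses PhCOO⁻: pKₐ(C₆H₅COOH) ≈ 4.2
CH₂=CHCH₂–SCH₃ loses RS⁻: pKₐ(RSH (a thiol)) ≈ 10.5

CH₂=CHCH₂–N₂⁺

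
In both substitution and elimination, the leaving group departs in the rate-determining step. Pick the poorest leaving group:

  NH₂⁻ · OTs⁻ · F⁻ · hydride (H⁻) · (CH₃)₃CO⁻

NH₂⁻

OTs⁻: pKₐ(p-CH₃C₆H₄SO₃H (TsOH)) ≈ -2.8
F⁻: pKₐ(HF) ≈ 3.2
(CH₃)₃CO⁻: pKₐ(t-BuOH) ≈ 18
hydride (H⁻): pKₐ(H₂) ≈ 36
NH₂⁻: pKₐ(NH₃) ≈ 38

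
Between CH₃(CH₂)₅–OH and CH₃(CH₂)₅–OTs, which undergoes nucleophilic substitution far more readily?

CH₃(CH₂)₅–OTs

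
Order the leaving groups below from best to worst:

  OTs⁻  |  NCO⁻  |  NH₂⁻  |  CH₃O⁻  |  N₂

N₂ > OTs⁻ > NCO⁻ > CH₃O⁻ > NH₂⁻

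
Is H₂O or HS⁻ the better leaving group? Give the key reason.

H₂O is the better leaving group.
pKₐ(H₃O⁺) ≈ -1.7 versus pKₐ(H₂S) ≈ 7: H₂O is the much weaker base.
Neutral; leaves from a protonated alcohol (R–OH₂⁺).

H₂O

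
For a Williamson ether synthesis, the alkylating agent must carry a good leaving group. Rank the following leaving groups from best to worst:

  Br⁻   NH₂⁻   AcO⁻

Br⁻ > AcO⁻ > NH₂⁻

Br⁻: pKₐ(HBr) ≈ -9 — weak base; good leaving group
AcO⁻: pKₐ(CH₃COOH) ≈ 4.8
NH₂⁻: pKₐ(NH₃) ≈ 38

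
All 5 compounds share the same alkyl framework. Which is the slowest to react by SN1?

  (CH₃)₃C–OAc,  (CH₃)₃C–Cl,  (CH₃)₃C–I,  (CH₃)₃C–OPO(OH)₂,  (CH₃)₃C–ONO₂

(CH₃)₃C–OAc

Same R in every case — rank the leaving groups.
The more stable X⁻ (or X) is on its own — i.e. the weaker a base it is — the better a leaving group it makes.
(CH₃)₃C–I loses I⁻: pKₐ(HI) ≈ -10
(CH₃)₃C–Cl loses Cl⁻: pKₐ(HCl) ≈ -7
(CH₃)₃C–ONO₂ loses NO₃⁻: pKₐ(HNO₃) ≈ -1.3
(CH₃)₃C–OPO(OH)₂ loses H₂PO₄⁻: pKₐ(H₃PO₄) ≈ 2.1
(CH₃)₃C–OAc loses AcO⁻: pKₐ(CH₃COOH) ≈ 4.8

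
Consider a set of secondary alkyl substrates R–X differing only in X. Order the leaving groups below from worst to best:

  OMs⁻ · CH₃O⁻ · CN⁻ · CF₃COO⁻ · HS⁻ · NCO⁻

CH₃O⁻ < CN⁻ < HS⁻ < NCO⁻ < CF₃COO⁻ < OMs⁻

OMs⁻: pKₐ(CH₃SO₃H (MsOH)) ≈ -1.9 — resonance-delocalised alkanesulfonate
CF₃COO⁻: pKₐ(CF₃COOH) ≈ 0.2 — strongly electron-withdrawing CF₃ stabilises the carboxylate
NCO⁻: pKₐ(HOCN) ≈ 3.5
HS⁻: pKₐ(H₂S) ≈ 7 — larger and more polarisable than the oxygen analogue
CN⁻: pKₐ(HCN) ≈ 9.2 — sp carbon stabilises the charge somewhat, but still a poor LG
CH₃O⁻: pKₐ(CH₃OH) ≈ 15.5
Reversing gives the worst-to-best order requested.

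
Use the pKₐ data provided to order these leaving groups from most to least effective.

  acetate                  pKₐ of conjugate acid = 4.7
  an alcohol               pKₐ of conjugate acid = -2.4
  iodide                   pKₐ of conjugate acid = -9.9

Lower conjugate-acid pKₐ ⇒ weaker base ⇒ better leaving group.
Sorting by the given values: iodide (-9.9), an alcohol (-2.4), acetate (4.7).

iodide > an alcohol > acetate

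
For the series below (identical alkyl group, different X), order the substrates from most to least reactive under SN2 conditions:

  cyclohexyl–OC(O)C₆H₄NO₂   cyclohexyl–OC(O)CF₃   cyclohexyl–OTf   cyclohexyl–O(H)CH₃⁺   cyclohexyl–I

With the same alkyl group throughout, only the leaving group differentiates the rates.
Leaving-group ability tracks the stability of the departed species; conjugate-acid pKₐ is the usual yardstick (lower pKₐ → better LG).
cyclohexyl–OTf loses OTf⁻: pKₐ(CF₃SO₃H (triflic acid)) ≈ -14
cyclohexyl–I loses I⁻: pKₐ(HI) ≈ -10
cyclohexyl–O(H)CH₃⁺ loses R'OH: pKₐ(R'OH₂⁺) ≈ -2.4
cyclohexyl–OC(O)CF₃ loses CF₃COO⁻: pKₐ(CF₃COOH) ≈ 0.2
cyclohexyl–OC(O)C₆H₄NO₂ loses p-O₂N–C₆H₄–COO⁻: pKₐ(p-nitrobenzoic acid) ≈ 3.4

cyclohexyl–OTf > cyclohexyl–I > cyclohexyl–O(H)CH₃⁺ > cyclohexyl–OC(O)CF₃ > cyclohexyl–OC(O)C₆H₄NO₂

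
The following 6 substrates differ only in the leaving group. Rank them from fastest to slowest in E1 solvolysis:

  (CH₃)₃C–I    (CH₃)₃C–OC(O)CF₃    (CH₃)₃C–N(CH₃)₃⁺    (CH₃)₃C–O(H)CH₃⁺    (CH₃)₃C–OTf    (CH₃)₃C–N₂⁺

(CH₃)₃C–N₂⁺ > (CH₃)₃C–OTf > (CH₃)₃C–I > (CH₃)₃C–O(H)CH₃⁺ > (CH₃)₃C–OC(O)CF₃ > (CH₃)₃C–N(CH₃)₃⁺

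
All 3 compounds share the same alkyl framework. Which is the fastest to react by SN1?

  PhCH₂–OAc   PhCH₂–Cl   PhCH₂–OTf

PhCH₂–OTf

Identical carbon frameworks mean the comparison reduces to leaving-group quality.
A good leaving group is a weak base: the lower the pKₐ of its conjugate acid, the more readily it departs.
PhCH₂–OTf loses OTf⁻: pKₐ(CF₃SO₃H (triflic acid)) ≈ -14
PhCH₂–Cl loses Cl⁻: pKₐ(HCl) ≈ -7
PhCH₂–OAc loses AcO⁻: pKₐ(CH₃COOH) ≈ 4.8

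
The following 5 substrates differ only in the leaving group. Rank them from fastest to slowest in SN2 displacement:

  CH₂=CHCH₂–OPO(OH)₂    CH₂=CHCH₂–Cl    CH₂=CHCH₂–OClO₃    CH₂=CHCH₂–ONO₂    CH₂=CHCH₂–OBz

CH₂=CHCH₂–OClO₃ > CH₂=CHCH₂–Cl > CH₂=CHCH₂–ONO₂ > CH₂=CHCH₂–OPO(OH)₂ > CH₂=CHCH₂–OBz

The skeletons are identical, so relative rate is governed entirely by leaving-group ability.
A good leaving group is a weak base: the lower the pKₐ of its conjugate acid, the more readily it departs.
CH₂=CHCH₂–OClO₃ loses ClO₄⁻: pKₐ(HClO₄) ≈ -10
CH₂=CHCH₂–Cl loses Cl⁻: pKₐ(HCl) ≈ -7
CH₂=CHCH₂–ONO₂ loses NO₃⁻: pKₐ(HNO₃) ≈ -1.3
CH₂=CHCH₂–OPO(OH)₂ loses H₂PO₄⁻: pKₐ(H₃PO₄) ≈ 2.1
CH₂=CHCH₂–OBz loses PhCOO⁻: pKₐ(C₆H₅COOH) ≈ 4.2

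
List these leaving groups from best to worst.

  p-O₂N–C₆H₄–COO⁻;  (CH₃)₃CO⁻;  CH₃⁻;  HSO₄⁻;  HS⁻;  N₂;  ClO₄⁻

A good leaving group is a weak base: the lower the pKₐ of its conjugate acid, the more readily it departs.
N₂: no meaningful conjugate acid; N₂ departs as an exceptionally stable neutral molecule
ClO₄⁻: pKₐ(HClO₄) ≈ -10 — extremely weak base; rarely used for safety reasons
HSO₄⁻: pKₐ(H₂SO₄) ≈ -3 — conjugate base of a strong mineral acid
p-O₂N–C₆H₄–COO⁻: pKₐ(p-nitrobenzoic acid) ≈ 3.4
HS⁻: pKₐ(H₂S) ≈ 7
(CH₃)₃CO⁻: pKₐ(t-BuOH) ≈ 18 — bulky, strongly basic alkoxide
CH₃⁻: pKₐ(CH₄) ≈ 48 — unstabilised carbanion; the worst conceivable leaving group

N₂ > ClO₄⁻ > HSO₄⁻ > p-O₂N–C₆H₄–COO⁻ > HS⁻ > (CH₃)₃CO⁻ > CH₃⁻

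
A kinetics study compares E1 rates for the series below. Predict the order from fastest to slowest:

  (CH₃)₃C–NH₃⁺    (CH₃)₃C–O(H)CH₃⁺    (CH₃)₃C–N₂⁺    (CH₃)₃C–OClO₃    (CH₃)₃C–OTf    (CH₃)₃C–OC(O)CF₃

(CH₃)₃C–N₂⁺ > (CH₃)₃C–OTf > (CH₃)₃C–OClO₃ > (CH₃)₃C–O(H)CH₃⁺ > (CH₃)₃C–OC(O)CF₃ > (CH₃)₃C–NH₃⁺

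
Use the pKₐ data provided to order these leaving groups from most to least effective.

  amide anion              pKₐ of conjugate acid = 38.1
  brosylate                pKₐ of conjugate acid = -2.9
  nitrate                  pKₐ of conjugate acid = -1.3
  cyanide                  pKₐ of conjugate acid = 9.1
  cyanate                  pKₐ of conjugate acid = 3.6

brosylate > nitrate > cyanate > cyanide > amide anion

Lower conjugate-acid pKₐ ⇒ weaker base ⇒ better leaving group.
Sorting by the given values: brosylate (-2.9), nitrate (-1.3), cyanate (3.6), cyanide (9.1), amide anion (38.1).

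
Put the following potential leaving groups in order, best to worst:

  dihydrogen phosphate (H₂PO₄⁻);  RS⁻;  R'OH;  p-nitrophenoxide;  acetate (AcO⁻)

R'OH > dihydrogen phosphate (H₂PO₄⁻) > acetate (AcO⁻) > p-nitrophenoxide > RS⁻

R'OH: pKₐ(R'OH₂⁺) ≈ -2.4 — neutral; leaves from a protonated ether (an oxonium ion, R–O(H)R'⁺)
dihydrogen phosphate (H₂PO₄⁻): pKₐ(H₃PO₄) ≈ 2.1 — moderate base; biological leaving group after further activation
acetate (AcO⁻): pKₐ(CH₃COOH) ≈ 4.8 — resonance-stabilised but still a weak base
p-nitrophenoxide: pKₐ(p-nitrophenol) ≈ 7.2 — nitro group delocalises the charge; the classic chromogenic LG
RS⁻: pKₐ(RSH (a thiol)) ≈ 10.5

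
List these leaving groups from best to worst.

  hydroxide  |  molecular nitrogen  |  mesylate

molecular nitrogen > mesylate > hydroxide

molecular nitrogen: no meaningful conjugate acid; N₂ departs as an exceptionally stable neutral molecule
mesylate: pKₐ(CH₃SO₃H (MsOH)) ≈ -1.9
hydroxide: pKₐ(H₂O) ≈ 15.7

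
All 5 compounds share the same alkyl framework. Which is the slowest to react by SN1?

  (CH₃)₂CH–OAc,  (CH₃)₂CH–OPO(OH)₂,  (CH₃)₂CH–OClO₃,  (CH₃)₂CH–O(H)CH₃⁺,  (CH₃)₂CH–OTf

(CH₃)₂CH–OAc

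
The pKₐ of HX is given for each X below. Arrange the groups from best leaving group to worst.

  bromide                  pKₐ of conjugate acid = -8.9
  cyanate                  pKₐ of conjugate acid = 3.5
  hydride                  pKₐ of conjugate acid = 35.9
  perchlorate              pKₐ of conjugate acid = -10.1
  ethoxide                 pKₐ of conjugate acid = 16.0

perchlorate > bromide > cyanate > ethoxide > hydride

Lower conjugate-acid pKₐ ⇒ weaker base ⇒ better leaving group.
Sorting by the given values: perchlorate (-10.1), bromide (-8.9), cyanate (3.5), ethoxide (16.0), hydride (35.9).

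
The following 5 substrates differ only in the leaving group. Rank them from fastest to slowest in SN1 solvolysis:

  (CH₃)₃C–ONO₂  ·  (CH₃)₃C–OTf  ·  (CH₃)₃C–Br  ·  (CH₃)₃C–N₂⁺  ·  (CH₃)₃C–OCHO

(CH₃)₃C–N₂⁺ > (CH₃)₃C–OTf > (CH₃)₃C–Br > (CH₃)₃C–ONO₂ > (CH₃)₃C–OCHO

With the same alkyl group throughout, only the leaving group differentiates the rates.
Rank by basicity of the departing species: weakest base leaves most easily.
(CH₃)₃C–N₂⁺ loses N₂: no meaningful conjugate acid; N₂ departs as an exceptionally stable neutral molecule
(CH₃)₃C–OTf loses OTf⁻: pKₐ(CF₃SO₃H (triflic acid)) ≈ -14
(CH₃)₃C–Br loses Br⁻: pKₐ(HBr) ≈ -9
(CH₃)₃C–ONO₂ loses NO₃⁻: pKₐ(HNO₃) ≈ -1.3
(CH₃)₃C–OCHO loses HCOO⁻: pKₐ(HCOOH) ≈ 3.8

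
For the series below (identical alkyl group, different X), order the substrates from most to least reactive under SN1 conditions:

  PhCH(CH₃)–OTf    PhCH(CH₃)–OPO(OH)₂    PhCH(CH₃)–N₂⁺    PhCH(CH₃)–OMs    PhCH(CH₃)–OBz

Same R in every case — rank the leaving groups.
The more stable X⁻ (or X) is on its own — i.e. the weaker a base it is — the better a leaving group it makes.
PhCH(CH₃)–N₂⁺ loses N₂: no meaningful conjugate acid; N₂ departs as an exceptionally stable neutral molecule
PhCH(CH₃)–OTf loses OTf⁻: pKₐ(CF₃SO₃H (triflic acid)) ≈ -14
PhCH(CH₃)–OMs loses OMs⁻: pKₐ(CH₃SO₃H (MsOH)) ≈ -1.9
PhCH(CH₃)–OPO(OH)₂ loses H₂PO₄⁻: pKₐ(H₃PO₄) ≈ 2.1
PhCH(CH₃)–OBz loses PhCOO⁻: pKₐ(C₆H₅COOH) ≈ 4.2

PhCH(CH₃)–N₂⁺ > PhCH(CH₃)–OTf > PhCH(CH₃)–OMs > PhCH(CH₃)–OPO(OH)₂ > PhCH(CH₃)–OBz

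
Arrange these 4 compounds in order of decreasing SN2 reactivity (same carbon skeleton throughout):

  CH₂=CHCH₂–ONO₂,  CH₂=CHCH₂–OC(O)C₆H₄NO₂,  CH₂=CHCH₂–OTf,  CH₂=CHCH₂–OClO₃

CH₂=CHCH₂–OTf > CH₂=CHCH₂–OClO₃ > CH₂=CHCH₂–ONO₂ > CH₂=CHCH₂–OC(O)C₆H₄NO₂

With the same alkyl group throughout, only the leaving group differentiates the rates.
Leaving-group ability tracks the stability of the departed species; conjugate-acid pKₐ is the usual yardstick (lower pKₐ → better LG).
CH₂=CHCH₂–OTf loses OTf⁻: pKₐ(CF₃SO₃H (triflic acid)) ≈ -14
CH₂=CHCH₂–OClO₃ loses ClO₄⁻: pKₐ(HClO₄) ≈ -10
CH₂=CHCH₂–ONO₂ loses NO₃⁻: pKₐ(HNO₃) ≈ -1.3
CH₂=CHCH₂–OC(O)C₆H₄NO₂ loses p-O₂N–C₆H₄–COO⁻: pKₐ(p-nitrobenzoic acid) ≈ 3.4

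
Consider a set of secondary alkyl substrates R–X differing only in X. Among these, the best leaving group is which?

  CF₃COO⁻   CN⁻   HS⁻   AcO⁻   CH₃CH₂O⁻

CF₃COO⁻

Leaving-group ability tracks the stability of the departed species; conjugate-acid pKₐ is the usual yardstick (lower pKₐ → better LG).
CF₃COO⁻: pKₐ(CF₃COOH) ≈ 0.2
AcO⁻: pKₐ(CH₃COOH) ≈ 4.8
HS⁻: pKₐ(H₂S) ≈ 7
CN⁻: pKₐ(HCN) ≈ 9.2
CH₃CH₂O⁻: pKₐ(CH₃CH₂OH) ≈ 16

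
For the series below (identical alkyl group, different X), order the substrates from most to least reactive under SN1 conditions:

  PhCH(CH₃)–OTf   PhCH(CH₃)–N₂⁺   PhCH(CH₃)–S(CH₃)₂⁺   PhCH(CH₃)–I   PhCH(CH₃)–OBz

Same R in every case — rank the leaving groups.
The more stable X⁻ (or X) is on its own — i.e. the weaker a base it is — the better a leaving group it makes.
PhCH(CH₃)–N₂⁺ loses N₂: no meaningful conjugate acid; N₂ departs as an exceptionally stable neutral molecule
PhCH(CH₃)–OTf loses OTf⁻: pKₐ(CF₃SO₃H (triflic acid)) ≈ -14
PhCH(CH₃)–I loses I⁻: pKₐ(HI) ≈ -10
PhCH(CH₃)–S(CH₃)₂⁺ loses SR'₂: pKₐ(R'₂SH⁺) ≈ -7
PhCH(CH₃)–OBz loses PhCOO⁻: pKₐ(C₆H₅COOH) ≈ 4.2

PhCH(CH₃)–N₂⁺ > PhCH(CH₃)–OTf > PhCH(CH₃)–I > PhCH(CH₃)–S(CH₃)₂⁺ > PhCH(CH₃)–OBz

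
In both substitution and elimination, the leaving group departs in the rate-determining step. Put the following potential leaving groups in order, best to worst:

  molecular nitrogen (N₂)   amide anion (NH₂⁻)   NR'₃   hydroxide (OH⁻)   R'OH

molecular nitrogen (N₂): no meaningful conjugate acid; N₂ departs as an exceptionally stable neutral molecule
R'OH: pKₐ(R'OH₂⁺) ≈ -2.4
NR'₃: pKₐ(R'₃NH⁺) ≈ 10.7 — neutral but still a fairly strong base; Hofmann-elimination LG
hydroxide (OH⁻): pKₐ(H₂O) ≈ 15.7 — strong base; essentially never leaves without prior activation
amide anion (NH₂⁻): pKₐ(NH₃) ≈ 38

molecular nitrogen (N₂) > R'OH > NR'₃ > hydroxide (OH⁻) > amide anion (NH₂⁻)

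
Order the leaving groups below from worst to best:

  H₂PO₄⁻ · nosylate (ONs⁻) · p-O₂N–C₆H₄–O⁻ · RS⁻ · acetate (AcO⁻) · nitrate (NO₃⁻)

The more stable X⁻ (or X) is on its own — i.e. the weaker a base it is — the better a leaving group it makes.
nosylate (ONs⁻): pKₐ(p-O₂NC₆H₄SO₃H) ≈ -3.5
nitrate (NO₃⁻): pKₐ(HNO₃) ≈ -1.3
H₂PO₄⁻: pKₐ(H₃PO₄) ≈ 2.1
acetate (AcO⁻): pKₐ(CH₃COOH) ≈ 4.8
p-O₂N–C₆H₄–O⁻: pKₐ(p-nitrophenol) ≈ 7.2
RS⁻: pKₐ(RSH (a thiol)) ≈ 10.5
Listed from poorest to best leaving group as asked.

RS⁻ < p-O₂N–C₆H₄–O⁻ < acetate (AcO⁻) < H₂PO₄⁻ < nitrate (NO₃⁻) < nosylate (ONs⁻)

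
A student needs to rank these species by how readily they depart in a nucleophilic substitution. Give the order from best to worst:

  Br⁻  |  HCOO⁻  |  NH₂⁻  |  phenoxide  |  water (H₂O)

Br⁻: pKₐ(HBr) ≈ -9 — weak base; good leaving group
water (H₂O): pKₐ(H₃O⁺) ≈ -1.7
HCOO⁻: pKₐ(HCOOH) ≈ 3.8 — resonance-stabilised carboxylate
phenoxide: pKₐ(C₆H₅OH (phenol)) ≈ 10 — resonance into the ring helps, but still a poor LG
NH₂⁻: pKₐ(NH₃) ≈ 38 — extremely strong base; never a leaving group

Br⁻ > water (H₂O) > HCOO⁻ > phenoxide > NH₂⁻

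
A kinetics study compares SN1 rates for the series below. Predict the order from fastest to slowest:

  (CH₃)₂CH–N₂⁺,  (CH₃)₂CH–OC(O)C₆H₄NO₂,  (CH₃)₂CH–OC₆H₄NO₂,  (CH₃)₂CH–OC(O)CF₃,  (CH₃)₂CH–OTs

(CH₃)₂CH–N₂⁺ > (CH₃)₂CH–OTs > (CH₃)₂CH–OC(O)CF₃ > (CH₃)₂CH–OC(O)C₆H₄NO₂ > (CH₃)₂CH–OC₆H₄NO₂

The skeletons are identical, so relative rate is governed entirely by leaving-group ability.
A good leaving group is a weak base: the lower the pKₐ of its conjugate acid, the more readily it departs.
(CH₃)₂CH–N₂⁺ loses N₂: no meaningful conjugate acid; N₂ departs as an exceptionally stable neutral molecule
(CH₃)₂CH–OTs loses OTs⁻: pKₐ(p-CH₃C₆H₄SO₃H (TsOH)) ≈ -2.8
(CH₃)₂CH–OC(O)CF₃ loses CF₃COO⁻: pKₐ(CF₃COOH) ≈ 0.2
(CH₃)₂CH–OC(O)C₆H₄NO₂ loses p-O₂N–C₆H₄–COO⁻: pKₐ(p-nitrobenzoic acid) ≈ 3.4
(CH₃)₂CH–OC₆H₄NO₂ loses p-O₂N–C₆H₄–O⁻: pKₐ(p-nitrophenol) ≈ 7.2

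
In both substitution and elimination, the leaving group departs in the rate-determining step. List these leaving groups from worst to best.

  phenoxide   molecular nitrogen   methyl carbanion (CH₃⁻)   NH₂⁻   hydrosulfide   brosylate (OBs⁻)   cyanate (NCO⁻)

methyl carbanion (CH₃⁻) < NH₂⁻ < phenoxide < hydrosulfide < cyanate (NCO⁻) < brosylate (OBs⁻) < molecular nitrogen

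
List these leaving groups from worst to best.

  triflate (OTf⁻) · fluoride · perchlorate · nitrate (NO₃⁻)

fluoride < nitrate (NO₃⁻) < perchlorate < triflate (OTf⁻)

The more stable X⁻ (or X) is on its own — i.e. the weaker a base it is — the better a leaving group it makes.
triflate (OTf⁻): pKₐ(CF₃SO₃H (triflic acid)) ≈ -14
perchlorate: pKₐ(HClO₄) ≈ -10
nitrate (NO₃⁻): pKₐ(HNO₃) ≈ -1.3
fluoride: pKₐ(HF) ≈ 3.2
Listed from poorest to best leaving group as asked.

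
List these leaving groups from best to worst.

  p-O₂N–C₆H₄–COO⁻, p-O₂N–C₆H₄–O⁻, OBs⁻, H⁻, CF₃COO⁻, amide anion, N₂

N₂ > OBs⁻ > CF₃COO⁻ > p-O₂N–C₆H₄–COO⁻ > p-O₂N–C₆H₄–O⁻ > H⁻ > amide anion

Leaving-group ability tracks the stability of the departed species; conjugate-acid pKₐ is the usual yardstick (lower pKₐ → better LG).
N₂: no meaningful conjugate acid; N₂ departs as an exceptionally stable neutral molecule
OBs⁻: pKₐ(p-BrC₆H₄SO₃H) ≈ -2.8
CF₃COO⁻: pKₐ(CF₃COOH) ≈ 0.2
p-O₂N–C₆H₄–COO⁻: pKₐ(p-nitrobenzoic acid) ≈ 3.4
p-O₂N–C₆H₄–O⁻: pKₐ(p-nitrophenol) ≈ 7.2
H⁻: pKₐ(H₂) ≈ 36
amide anion: pKₐ(NH₃) ≈ 38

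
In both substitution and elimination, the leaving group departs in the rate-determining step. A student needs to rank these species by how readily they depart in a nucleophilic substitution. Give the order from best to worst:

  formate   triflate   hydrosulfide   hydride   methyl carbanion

Rank by basicity of the departing species: weakest base leaves most easily.
triflate: pKₐ(CF₃SO₃H (triflic acid)) ≈ -14
formate: pKₐ(HCOOH) ≈ 3.8
hydrosulfide: pKₐ(H₂S) ≈ 7
hydride: pKₐ(H₂) ≈ 36
methyl carbanion: pKₐ(CH₄) ≈ 48

triflate > formate > hydrosulfide > hydride > methyl carbanion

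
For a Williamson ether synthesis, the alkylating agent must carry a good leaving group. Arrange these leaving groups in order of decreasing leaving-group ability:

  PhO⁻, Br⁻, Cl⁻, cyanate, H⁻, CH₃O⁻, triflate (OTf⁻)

triflate (OTf⁻) > Br⁻ > Cl⁻ > cyanate > PhO⁻ > CH₃O⁻ > H⁻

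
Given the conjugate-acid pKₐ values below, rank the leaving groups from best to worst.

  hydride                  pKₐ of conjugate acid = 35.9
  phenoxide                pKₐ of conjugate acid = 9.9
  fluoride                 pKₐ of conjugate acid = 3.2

fluoride > phenoxide > hydride

Lower conjugate-acid pKₐ ⇒ weaker base ⇒ better leaving group.
Sorting by the given values: fluoride (3.2), phenoxide (9.9), hydride (35.9).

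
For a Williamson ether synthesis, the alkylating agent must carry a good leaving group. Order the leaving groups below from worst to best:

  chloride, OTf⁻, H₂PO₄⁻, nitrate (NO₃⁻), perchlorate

OTf⁻: pKₐ(CF₃SO₃H (triflic acid)) ≈ -14
perchlorate: pKₐ(HClO₄) ≈ -10
chloride: pKₐ(HCl) ≈ -7
nitrate (NO₃⁻): pKₐ(HNO₃) ≈ -1.3
H₂PO₄⁻: pKₐ(H₃PO₄) ≈ 2.1
Listed from poorest to best leaving group as asked.

H₂PO₄⁻ < nitrate (NO₃⁻) < chloride < perchlorate < OTf⁻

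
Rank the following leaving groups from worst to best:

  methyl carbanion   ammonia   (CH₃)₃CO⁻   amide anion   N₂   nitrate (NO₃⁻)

methyl carbanion < amide anion < (CH₃)₃CO⁻ < ammonia < nitrate (NO₃⁻) < N₂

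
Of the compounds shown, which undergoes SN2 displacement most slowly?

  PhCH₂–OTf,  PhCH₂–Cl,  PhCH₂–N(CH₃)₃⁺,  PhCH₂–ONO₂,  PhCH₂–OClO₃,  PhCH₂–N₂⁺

PhCH₂–N(CH₃)₃⁺

The skeletons are identical, so relative rate is governed entirely by leaving-group ability.
A good leaving group is a weak base: the lower the pKₐ of its conjugate acid, the more readily it departs.
PhCH₂–N₂⁺ loses N₂: no meaningful conjugate acid; N₂ departs as an exceptionally stable neutral molecule
PhCH₂–OTf loses OTf⁻: pKₐ(CF₃SO₃H (triflic acid)) ≈ -14
PhCH₂–OClO₃ loses ClO₄⁻: pKₐ(HClO₄) ≈ -10
PhCH₂–Cl loses Cl⁻: pKₐ(HCl) ≈ -7
PhCH₂–ONO₂ loses NO₃⁻: pKₐ(HNO₃) ≈ -1.3
PhCH₂–N(CH₃)₃⁺ loses NR'₃: pKₐ(R'₃NH⁺) ≈ 10.7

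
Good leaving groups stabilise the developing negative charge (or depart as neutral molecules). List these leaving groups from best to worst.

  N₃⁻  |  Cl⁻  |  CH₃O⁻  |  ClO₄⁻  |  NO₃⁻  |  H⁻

ClO₄⁻ > Cl⁻ > NO₃⁻ > N₃⁻ > CH₃O⁻ > H⁻

ClO₄⁻: pKₐ(HClO₄) ≈ -10
Cl⁻: pKₐ(HCl) ≈ -7
NO₃⁻: pKₐ(HNO₃) ≈ -1.3 — resonance-delocalised over three oxygens
N₃⁻: pKₐ(HN₃) ≈ 4.7
CH₃O⁻: pKₐ(CH₃OH) ≈ 15.5 — strong base; alkoxides do not leave unassisted
H⁻: pKₐ(H₂) ≈ 36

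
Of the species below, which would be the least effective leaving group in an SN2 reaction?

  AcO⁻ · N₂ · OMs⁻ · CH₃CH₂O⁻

N₂: no meaningful conjugate acid; N₂ departs as an exceptionally stable neutral molecule
OMs⁻: pKₐ(CH₃SO₃H (MsOH)) ≈ -1.9
AcO⁻: pKₐ(CH₃COOH) ≈ 4.8
CH₃CH₂O⁻: pKₐ(CH₃CH₂OH) ≈ 16

CH₃CH₂O⁻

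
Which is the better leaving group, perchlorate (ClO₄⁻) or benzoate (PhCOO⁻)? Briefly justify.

perchlorate (ClO₄⁻)

perchlorate (ClO₄⁻) is the better leaving group.
pKₐ(HClO₄) ≈ -10 versus pKₐ(C₆H₅COOH) ≈ 4.2: perchlorate (ClO₄⁻) is the much weaker base.
Extremely weak base; rarely used for safety reasons.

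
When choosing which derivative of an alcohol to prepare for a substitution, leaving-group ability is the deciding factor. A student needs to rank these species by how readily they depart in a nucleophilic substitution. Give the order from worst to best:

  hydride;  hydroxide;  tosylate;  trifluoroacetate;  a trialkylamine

A good leaving group is a weak base: the lower the pKₐ of its conjugate acid, the more readily it departs.
tosylate: pKₐ(p-CH₃C₆H₄SO₃H (TsOH)) ≈ -2.8
trifluoroacetate: pKₐ(CF₃COOH) ≈ 0.2
a trialkylamine: pKₐ(R'₃NH⁺) ≈ 10.7
hydroxide: pKₐ(H₂O) ≈ 15.7
hydride: pKₐ(H₂) ≈ 36
The question asks for worst first, so the sequence is read in increasing leaving-group ability.

hydride < hydroxide < a trialkylamine < trifluoroacetate < tosylate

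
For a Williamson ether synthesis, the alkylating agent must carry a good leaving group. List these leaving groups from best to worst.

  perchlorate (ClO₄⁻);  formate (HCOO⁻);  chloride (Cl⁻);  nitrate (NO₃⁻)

perchlorate (ClO₄⁻) > chloride (Cl⁻) > nitrate (NO₃⁻) > formate (HCOO⁻)

Leaving-group ability tracks the stability of the departed species; conjugate-acid pKₐ is the usual yardstick (lower pKₐ → better LG).
perchlorate (ClO₄⁻): pKₐ(HClO₄) ≈ -10
chloride (Cl⁻): pKₐ(HCl) ≈ -7
nitrate (NO₃⁻): pKₐ(HNO₃) ≈ -1.3
formate (HCOO⁻): pKₐ(HCOOH) ≈ 3.8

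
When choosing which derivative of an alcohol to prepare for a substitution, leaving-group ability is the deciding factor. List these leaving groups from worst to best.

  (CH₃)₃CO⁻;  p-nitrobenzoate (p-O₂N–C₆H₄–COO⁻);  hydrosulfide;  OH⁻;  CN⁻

(CH₃)₃CO⁻ < OH⁻ < CN⁻ < hydrosulfide < p-nitrobenzoate (p-O₂N–C₆H₄–COO⁻)

p-nitrobenzoate (p-O₂N–C₆H₄–COO⁻): pKₐ(p-nitrobenzoic acid) ≈ 3.4
hydrosulfide: pKₐ(H₂S) ≈ 7
CN⁻: pKₐ(HCN) ≈ 9.2
OH⁻: pKₐ(H₂O) ≈ 15.7
(CH₃)₃CO⁻: pKₐ(t-BuOH) ≈ 18
Listed from poorest to best leaving group as asked.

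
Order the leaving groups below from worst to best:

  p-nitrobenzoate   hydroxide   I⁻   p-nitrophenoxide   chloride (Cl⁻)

hydroxide < p-nitrophenoxide < p-nitrobenzoate < chloride (Cl⁻) < I⁻

Rank by basicity of the departing species: weakest base leaves most easily.
I⁻: pKₐ(HI) ≈ -10
chloride (Cl⁻): pKₐ(HCl) ≈ -7
p-nitrobenzoate: pKₐ(p-nitrobenzoic acid) ≈ 3.4
p-nitrophenoxide: pKₐ(p-nitrophenol) ≈ 7.2
hydroxide: pKₐ(H₂O) ≈ 15.7
Reversing gives the worst-to-best order requested.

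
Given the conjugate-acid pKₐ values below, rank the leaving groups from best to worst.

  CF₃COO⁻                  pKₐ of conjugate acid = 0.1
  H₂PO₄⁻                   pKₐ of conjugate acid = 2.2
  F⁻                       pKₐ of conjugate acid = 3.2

Lower conjugate-acid pKₐ ⇒ weaker base ⇒ better leaving group.
Sorting by the given values: CF₃COO⁻ (0.1), H₂PO₄⁻ (2.2), F⁻ (3.2).

CF₃COO⁻ > H₂PO₄⁻ > F⁻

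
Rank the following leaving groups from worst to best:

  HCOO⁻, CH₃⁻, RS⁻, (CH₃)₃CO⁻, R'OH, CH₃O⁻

CH₃⁻ < (CH₃)₃CO⁻ < CH₃O⁻ < RS⁻ < HCOO⁻ < R'OH

R'OH: pKₐ(R'OH₂⁺) ≈ -2.4 — neutral; leaves from a protonated ether (an oxonium ion, R–O(H)R'⁺)
HCOO⁻: pKₐ(HCOOH) ≈ 3.8
RS⁻: pKₐ(RSH (a thiol)) ≈ 10.5
CH₃O⁻: pKₐ(CH₃OH) ≈ 15.5
(CH₃)₃CO⁻: pKₐ(t-BuOH) ≈ 18 — bulky, strongly basic alkoxide
CH₃⁻: pKₐ(CH₄) ≈ 48 — unstabilised carbanion; the worst conceivable leaving group
The question asks for worst first, so the sequence is read in increasing leaving-group ability.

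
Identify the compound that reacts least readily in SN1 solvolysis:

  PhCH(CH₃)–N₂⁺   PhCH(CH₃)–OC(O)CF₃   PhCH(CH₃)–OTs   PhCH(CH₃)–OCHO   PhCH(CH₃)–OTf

PhCH(CH₃)–OCHO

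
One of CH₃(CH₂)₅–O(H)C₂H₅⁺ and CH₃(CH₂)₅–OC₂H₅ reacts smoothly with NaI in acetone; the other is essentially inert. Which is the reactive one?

From CH₃(CH₂)₅–OC₂H₅ the departing group would be CH₃CH₂O⁻ (pKₐ(CH₃CH₂OH) ≈ 16). Strong base; alkoxides do not leave unassisted.
From CH₃(CH₂)₅–O(H)C₂H₅⁺ the leaving group is R'OH (pKₐ(R'OH₂⁺) ≈ -2.4). Neutral; leaves from a protonated ether (an oxonium ion, R–O(H)R'⁺).
(In practice CH₃(CH₂)₅–O(H)C₂H₅⁺ is made from CH₃(CH₂)₅–OC₂H₅ by protonation with concentrated HBr, allowing neutral ethanol, rather than ethoxide, to depart.)

CH₃(CH₂)₅–O(H)C₂H₅⁺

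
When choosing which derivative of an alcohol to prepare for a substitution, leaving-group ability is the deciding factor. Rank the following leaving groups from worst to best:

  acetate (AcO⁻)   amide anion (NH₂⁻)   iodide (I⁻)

iodide (I⁻): pKₐ(HI) ≈ -10
acetate (AcO⁻): pKₐ(CH₃COOH) ≈ 4.8 — resonance-stabilised but still a weak base
amide anion (NH₂⁻): pKₐ(NH₃) ≈ 38 — extremely strong base; never a leaving group
The question asks for worst first, so the sequence is read in increasing leaving-group ability.

amide anion (NH₂⁻) < acetate (AcO⁻) < iodide (I⁻)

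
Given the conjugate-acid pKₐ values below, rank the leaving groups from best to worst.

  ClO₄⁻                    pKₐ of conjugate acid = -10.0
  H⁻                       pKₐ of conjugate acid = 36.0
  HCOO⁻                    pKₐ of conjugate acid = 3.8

ClO₄⁻ > HCOO⁻ > H⁻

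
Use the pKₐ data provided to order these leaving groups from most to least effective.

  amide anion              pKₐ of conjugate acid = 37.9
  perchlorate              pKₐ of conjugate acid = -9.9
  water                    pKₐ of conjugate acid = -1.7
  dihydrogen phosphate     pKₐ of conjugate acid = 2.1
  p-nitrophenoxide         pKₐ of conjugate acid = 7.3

Lower conjugate-acid pKₐ ⇒ weaker base ⇒ better leaving group.
Sorting by the given values: perchlorate (-9.9), water (-1.7), dihydrogen phosphate (2.1), p-nitrophenoxide (7.3), amide anion (37.9).

perchlorate > water > dihydrogen phosphate > p-nitrophenoxide > amide anion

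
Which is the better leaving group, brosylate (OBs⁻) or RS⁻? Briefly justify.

brosylate (OBs⁻)

brosylate (OBs⁻) is the better leaving group.
pKₐ(p-BrC₆H₄SO₃H) ≈ -2.8 versus pKₐ(RSH (a thiol)) ≈ 10.5: brosylate (OBs⁻) is the much weaker base.
Arenesulfonate with a p-bromo substituent.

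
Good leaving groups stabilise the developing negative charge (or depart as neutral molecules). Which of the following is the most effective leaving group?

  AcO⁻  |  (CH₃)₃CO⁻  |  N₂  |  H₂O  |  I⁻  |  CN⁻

N₂

N₂: no meaningful conjugate acid; N₂ departs as an exceptionally stable neutral molecule
I⁻: pKₐ(HI) ≈ -10
H₂O: pKₐ(H₃O⁺) ≈ -1.7
AcO⁻: pKₐ(CH₃COOH) ≈ 4.8
CN⁻: pKₐ(HCN) ≈ 9.2
(CH₃)₃CO⁻: pKₐ(t-BuOH) ≈ 18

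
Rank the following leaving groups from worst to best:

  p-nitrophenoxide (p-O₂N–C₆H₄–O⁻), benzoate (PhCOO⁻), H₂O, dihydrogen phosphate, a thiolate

a thiolate < p-nitrophenoxide (p-O₂N–C₆H₄–O⁻) < benzoate (PhCOO⁻) < dihydrogen phosphate < H₂O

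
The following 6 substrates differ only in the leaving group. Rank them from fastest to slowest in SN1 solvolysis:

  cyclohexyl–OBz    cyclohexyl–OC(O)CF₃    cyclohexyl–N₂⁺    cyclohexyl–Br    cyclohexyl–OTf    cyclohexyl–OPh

cyclohexyl–N₂⁺ > cyclohexyl–OTf > cyclohexyl–Br > cyclohexyl–OC(O)CF₃ > cyclohexyl–OBz > cyclohexyl–OPh

With the same alkyl group throughout, only the leaving group differentiates the rates.
A good leaving group is a weak base: the lower the pKₐ of its conjugate acid, the more readily it departs.
cyclohexyl–N₂⁺ loses N₂: no meaningful conjugate acid; N₂ departs as an exceptionally stable neutral molecule
cyclohexyl–OTf loses OTf⁻: pKₐ(CF₃SO₃H (triflic acid)) ≈ -14
cyclohexyl–Br loses Br⁻: pKₐ(HBr) ≈ -9
cyclohexyl–OC(O)CF₃ loses CF₃COO⁻: pKₐ(CF₃COOH) ≈ 0.2
cyclohexyl–OBz loses PhCOO⁻: pKₐ(C₆H₅COOH) ≈ 4.2
cyclohexyl–OPh loses PhO⁻: pKₐ(C₆H₅OH (phenol)) ≈ 10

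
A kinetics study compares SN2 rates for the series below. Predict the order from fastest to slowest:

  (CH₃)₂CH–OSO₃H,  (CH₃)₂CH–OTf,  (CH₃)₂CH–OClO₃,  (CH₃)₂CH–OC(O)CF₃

(CH₃)₂CH–OTf > (CH₃)₂CH–OClO₃ > (CH₃)₂CH–OSO₃H > (CH₃)₂CH–OC(O)CF₃

Same R in every case — rank the leaving groups.
The more stable X⁻ (or X) is on its own — i.e. the weaker a base it is — the better a leaving group it makes.
(CH₃)₂CH–OTf loses OTf⁻: pKₐ(CF₃SO₃H (triflic acid)) ≈ -14
(CH₃)₂CH–OClO₃ loses ClO₄⁻: pKₐ(HClO₄) ≈ -10
(CH₃)₂CH–OSO₃H loses HSO₄⁻: pKₐ(H₂SO₄) ≈ -3
(CH₃)₂CH–OC(O)CF₃ loses CF₃COO⁻: pKₐ(CF₃COOH) ≈ 0.2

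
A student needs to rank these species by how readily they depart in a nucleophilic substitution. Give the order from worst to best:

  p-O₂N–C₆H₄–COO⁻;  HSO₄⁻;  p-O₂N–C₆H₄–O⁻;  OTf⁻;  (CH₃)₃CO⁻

Rank by basicity of the departing species: weakest base leaves most easily.
OTf⁻: pKₐ(CF₃SO₃H (triflic acid)) ≈ -14 — charge spread over three oxygens and a CF₃ group; the premier leaving group in synthesis
HSO₄⁻: pKₐ(H₂SO₄) ≈ -3
p-O₂N–C₆H₄–COO⁻: pKₐ(p-nitrobenzoic acid) ≈ 3.4
p-O₂N–C₆H₄–O⁻: pKₐ(p-nitrophenol) ≈ 7.2 — nitro group delocalises the charge; the classic chromogenic LG
(CH₃)₃CO⁻: pKₐ(t-BuOH) ≈ 18 — bulky, strongly basic alkoxide
The question asks for worst first, so the sequence is read in increasing leaving-group ability.

(CH₃)₃CO⁻ < p-O₂N–C₆H₄–O⁻ < p-O₂N–C₆H₄–COO⁻ < HSO₄⁻ < OTf⁻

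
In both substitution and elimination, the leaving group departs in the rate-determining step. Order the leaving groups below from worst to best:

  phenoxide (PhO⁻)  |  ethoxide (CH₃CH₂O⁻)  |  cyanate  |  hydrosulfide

ethoxide (CH₃CH₂O⁻) < phenoxide (PhO⁻) < hydrosulfide < cyanate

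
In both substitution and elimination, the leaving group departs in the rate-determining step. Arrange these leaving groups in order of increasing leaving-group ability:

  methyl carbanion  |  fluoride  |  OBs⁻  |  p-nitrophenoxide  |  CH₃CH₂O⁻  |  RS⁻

OBs⁻: pKₐ(p-BrC₆H₄SO₃H) ≈ -2.8
fluoride: pKₐ(HF) ≈ 3.2
p-nitrophenoxide: pKₐ(p-nitrophenol) ≈ 7.2
RS⁻: pKₐ(RSH (a thiol)) ≈ 10.5
CH₃CH₂O⁻: pKₐ(CH₃CH₂OH) ≈ 16
methyl carbanion: pKₐ(CH₄) ≈ 48
The question asks for worst first, so the sequence is read in increasing leaving-group ability.

methyl carbanion < CH₃CH₂O⁻ < RS⁻ < p-nitrophenoxide < fluoride < OBs⁻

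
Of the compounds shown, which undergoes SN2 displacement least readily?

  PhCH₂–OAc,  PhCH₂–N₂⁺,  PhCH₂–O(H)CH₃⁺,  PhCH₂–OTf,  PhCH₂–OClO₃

PhCH₂–OAc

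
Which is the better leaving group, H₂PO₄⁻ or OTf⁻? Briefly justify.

OTf⁻

OTf⁻ is the better leaving group.
pKₐ(CF₃SO₃H (triflic acid)) ≈ -14 versus pKₐ(H₃PO₄) ≈ 2.1: OTf⁻ is the much weaker base.
Charge spread over three oxygens and a CF₃ group; the premier leaving group in synthesis.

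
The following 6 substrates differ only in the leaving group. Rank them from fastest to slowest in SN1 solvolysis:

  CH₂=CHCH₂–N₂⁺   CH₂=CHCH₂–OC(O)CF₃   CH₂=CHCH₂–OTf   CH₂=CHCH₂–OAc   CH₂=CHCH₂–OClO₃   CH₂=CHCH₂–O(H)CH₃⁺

CH₂=CHCH₂–N₂⁺ > CH₂=CHCH₂–OTf > CH₂=CHCH₂–OClO₃ > CH₂=CHCH₂–O(H)CH₃⁺ > CH₂=CHCH₂–OC(O)CF₃ > CH₂=CHCH₂–OAc

With the same alkyl group throughout, only the leaving group differentiates the rates.
Rank by basicity of the departing species: weakest base leaves most easily.
CH₂=CHCH₂–N₂⁺ loses N₂: no meaningful conjugate acid; N₂ departs as an exceptionally stable neutral molecule
CH₂=CHCH₂–OTf loses OTf⁻: pKₐ(CF₃SO₃H (triflic acid)) ≈ -14
CH₂=CHCH₂–OClO₃ loses ClO₄⁻: pKₐ(HClO₄) ≈ -10
CH₂=CHCH₂–O(H)CH₃⁺ loses R'OH: pKₐ(R'OH₂⁺) ≈ -2.4
CH₂=CHCH₂–OC(O)CF₃ loses CF₃COO⁻: pKₐ(CF₃COOH) ≈ 0.2
CH₂=CHCH₂–OAc loses AcO⁻: pKₐ(CH₃COOH) ≈ 4.8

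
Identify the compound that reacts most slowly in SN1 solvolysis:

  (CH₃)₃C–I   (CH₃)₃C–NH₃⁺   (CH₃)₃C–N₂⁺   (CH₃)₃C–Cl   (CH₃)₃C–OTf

(CH₃)₃C–NH₃⁺

The skeletons are identical, so relative rate is governed entirely by leaving-group ability.
A good leaving group is a weak base: the lower the pKₐ of its conjugate acid, the more readily it departs.
(CH₃)₃C–N₂⁺ loses N₂: no meaningful conjugate acid; N₂ departs as an exceptionally stable neutral molecule
(CH₃)₃C–OTf loses OTf⁻: pKₐ(CF₃SO₃H (triflic acid)) ≈ -14
(CH₃)₃C–I loses I⁻: pKₐ(HI) ≈ -10
(CH₃)₃C–Cl loses Cl⁻: pKₐ(HCl) ≈ -7
(CH₃)₃C–NH₃⁺ loses NH₃: pKₐ(NH₄⁺) ≈ 9.2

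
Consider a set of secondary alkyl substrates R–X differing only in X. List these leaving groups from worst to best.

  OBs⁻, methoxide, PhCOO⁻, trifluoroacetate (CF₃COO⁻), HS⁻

Leaving-group ability tracks the stability of the departed species; conjugate-acid pKₐ is the usual yardstick (lower pKₐ → better LG).
OBs⁻: pKₐ(p-BrC₆H₄SO₃H) ≈ -2.8 — arenesulfonate with a p-bromo substituent
trifluoroacetate (CF₃COO⁻): pKₐ(CF₃COOH) ≈ 0.2 — strongly electron-withdrawing CF₃ stabilises the carboxylate
PhCOO⁻: pKₐ(C₆H₅COOH) ≈ 4.2 — aryl carboxylate
HS⁻: pKₐ(H₂S) ≈ 7 — larger and more polarisable than the oxygen analogue
methoxide: pKₐ(CH₃OH) ≈ 15.5 — strong base; alkoxides do not leave unassisted
The question asks for worst first, so the sequence is read in increasing leaving-group ability.

methoxide < HS⁻ < PhCOO⁻ < trifluoroacetate (CF₃COO⁻) < OBs⁻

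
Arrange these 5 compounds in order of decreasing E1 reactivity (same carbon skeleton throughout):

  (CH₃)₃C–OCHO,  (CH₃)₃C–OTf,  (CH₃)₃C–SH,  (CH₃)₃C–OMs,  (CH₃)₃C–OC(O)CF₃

(CH₃)₃C–OTf > (CH₃)₃C–OMs > (CH₃)₃C–OC(O)CF₃ > (CH₃)₃C–OCHO > (CH₃)₃C–SH

With the same alkyl group throughout, only the leaving group differentiates the rates.
A good leaving group is a weak base: the lower the pKₐ of its conjugate acid, the more readily it departs.
(CH₃)₃C–OTf loses OTf⁻: pKₐ(CF₃SO₃H (triflic acid)) ≈ -14
(CH₃)₃C–OMs loses OMs⁻: pKₐ(CH₃SO₃H (MsOH)) ≈ -1.9
(CH₃)₃C–OC(O)CF₃ loses CF₃COO⁻: pKₐ(CF₃COOH) ≈ 0.2
(CH₃)₃C–OCHO loses HCOO⁻: pKₐ(HCOOH) ≈ 3.8
(CH₃)₃C–SH loses HS⁻: pKₐ(H₂S) ≈ 7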